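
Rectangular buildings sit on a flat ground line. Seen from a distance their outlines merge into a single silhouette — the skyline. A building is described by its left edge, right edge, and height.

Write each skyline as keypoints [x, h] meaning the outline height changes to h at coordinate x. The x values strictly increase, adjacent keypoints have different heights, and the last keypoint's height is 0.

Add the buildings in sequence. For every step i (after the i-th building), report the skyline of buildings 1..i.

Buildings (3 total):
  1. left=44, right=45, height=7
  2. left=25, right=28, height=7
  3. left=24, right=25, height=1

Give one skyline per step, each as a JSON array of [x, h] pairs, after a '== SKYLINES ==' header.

== SKYLINES ==
[[44,7],[45,0]]
[[25,7],[28,0],[44,7],[45,0]]
[[24,1],[25,7],[28,0],[44,7],[45,0]]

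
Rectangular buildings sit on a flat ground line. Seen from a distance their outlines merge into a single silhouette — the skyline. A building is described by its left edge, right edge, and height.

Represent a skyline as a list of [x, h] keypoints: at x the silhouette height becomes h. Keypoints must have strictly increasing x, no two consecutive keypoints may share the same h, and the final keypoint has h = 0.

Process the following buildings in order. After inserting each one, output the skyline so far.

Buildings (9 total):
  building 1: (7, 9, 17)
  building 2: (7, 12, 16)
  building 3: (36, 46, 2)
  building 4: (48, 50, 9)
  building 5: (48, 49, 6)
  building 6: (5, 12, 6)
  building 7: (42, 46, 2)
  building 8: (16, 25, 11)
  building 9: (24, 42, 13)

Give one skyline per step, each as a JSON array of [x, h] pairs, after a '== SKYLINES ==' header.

== SKYLINES ==
[[7,17],[9,0]]
[[7,17],[9,16],[12,0]]
[[7,17],[9,16],[12,0],[36,2],[46,0]]
[[7,17],[9,16],[12,0],[36,2],[46,0],[48,9],[50,0]]
[[7,17],[9,16],[12,0],[36,2],[46,0],[48,9],[50,0]]
[[5,6],[7,17],[9,16],[12,0],[36,2],[46,0],[48,9],[50,0]]
[[5,6],[7,17],[9,16],[12,0],[36,2],[46,0],[48,9],[50,0]]
[[5,6],[7,17],[9,16],[12,0],[16,11],[25,0],[36,2],[46,0],[48,9],[50,0]]
[[5,6],[7,17],[9,16],[12,0],[16,11],[24,13],[42,2],[46,0],[48,9],[50,0]]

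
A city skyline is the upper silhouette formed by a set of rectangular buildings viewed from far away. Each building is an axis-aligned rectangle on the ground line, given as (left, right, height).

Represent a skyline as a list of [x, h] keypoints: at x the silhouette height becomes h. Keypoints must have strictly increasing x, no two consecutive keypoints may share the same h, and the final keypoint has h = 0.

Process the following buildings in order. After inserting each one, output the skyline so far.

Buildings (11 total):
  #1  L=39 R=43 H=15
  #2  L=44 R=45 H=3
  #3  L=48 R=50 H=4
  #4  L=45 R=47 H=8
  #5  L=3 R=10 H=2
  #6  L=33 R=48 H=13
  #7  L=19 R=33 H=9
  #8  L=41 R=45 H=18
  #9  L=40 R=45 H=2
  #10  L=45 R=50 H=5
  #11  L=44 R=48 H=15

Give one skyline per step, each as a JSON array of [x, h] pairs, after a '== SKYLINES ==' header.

== SKYLINES ==
[[39,15],[43,0]]
[[39,15],[43,0],[44,3],[45,0]]
[[39,15],[43,0],[44,3],[45,0],[48,4],[50,0]]
[[39,15],[43,0],[44,3],[45,8],[47,0],[48,4],[50,0]]
[[3,2],[10,0],[39,15],[43,0],[44,3],[45,8],[47,0],[48,4],[50,0]]
[[3,2],[10,0],[33,13],[39,15],[43,13],[48,4],[50,0]]
[[3,2],[10,0],[19,9],[33,13],[39,15],[43,13],[48,4],[50,0]]
[[3,2],[10,0],[19,9],[33,13],[39,15],[41,18],[45,13],[48,4],[50,0]]
[[3,2],[10,0],[19,9],[33,13],[39,15],[41,18],[45,13],[48,4],[50,0]]
[[3,2],[10,0],[19,9],[33,13],[39,15],[41,18],[45,13],[48,5],[50,0]]
[[3,2],[10,0],[19,9],[33,13],[39,15],[41,18],[45,15],[48,5],[50,0]]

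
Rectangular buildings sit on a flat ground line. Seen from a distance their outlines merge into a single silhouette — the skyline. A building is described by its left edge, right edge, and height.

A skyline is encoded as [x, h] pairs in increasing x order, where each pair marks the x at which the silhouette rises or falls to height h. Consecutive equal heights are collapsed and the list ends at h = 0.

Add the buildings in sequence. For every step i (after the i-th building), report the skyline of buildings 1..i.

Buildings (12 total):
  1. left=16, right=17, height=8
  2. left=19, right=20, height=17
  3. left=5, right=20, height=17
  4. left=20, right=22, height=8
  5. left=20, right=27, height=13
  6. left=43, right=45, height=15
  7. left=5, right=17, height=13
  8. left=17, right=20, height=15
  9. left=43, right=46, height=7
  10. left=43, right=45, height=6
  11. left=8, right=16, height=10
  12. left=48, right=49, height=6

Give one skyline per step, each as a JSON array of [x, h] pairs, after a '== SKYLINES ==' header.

== SKYLINES ==
[[16,8],[17,0]]
[[16,8],[17,0],[19,17],[20,0]]
[[5,17],[20,0]]
[[5,17],[20,8],[22,0]]
[[5,17],[20,13],[27,0]]
[[5,17],[20,13],[27,0],[43,15],[45,0]]
[[5,17],[20,13],[27,0],[43,15],[45,0]]
[[5,17],[20,13],[27,0],[43,15],[45,0]]
[[5,17],[20,13],[27,0],[43,15],[45,7],[46,0]]
[[5,17],[20,13],[27,0],[43,15],[45,7],[46,0]]
[[5,17],[20,13],[27,0],[43,15],[45,7],[46,0]]
[[5,17],[20,13],[27,0],[43,15],[45,7],[46,0],[48,6],[49,0]]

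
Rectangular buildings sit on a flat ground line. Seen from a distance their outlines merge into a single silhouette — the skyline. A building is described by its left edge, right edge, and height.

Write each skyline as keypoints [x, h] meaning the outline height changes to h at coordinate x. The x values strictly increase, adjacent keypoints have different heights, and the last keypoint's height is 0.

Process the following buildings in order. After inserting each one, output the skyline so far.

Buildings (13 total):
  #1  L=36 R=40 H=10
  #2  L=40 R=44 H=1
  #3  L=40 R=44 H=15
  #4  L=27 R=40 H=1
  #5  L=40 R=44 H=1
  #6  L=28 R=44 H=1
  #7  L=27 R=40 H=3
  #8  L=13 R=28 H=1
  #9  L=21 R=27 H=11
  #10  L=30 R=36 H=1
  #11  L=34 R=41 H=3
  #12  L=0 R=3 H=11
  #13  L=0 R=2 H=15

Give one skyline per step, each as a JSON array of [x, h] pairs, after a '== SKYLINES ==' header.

== SKYLINES ==
[[36,10],[40,0]]
[[36,10],[40,1],[44,0]]
[[36,10],[40,15],[44,0]]
[[27,1],[36,10],[40,15],[44,0]]
[[27,1],[36,10],[40,15],[44,0]]
[[27,1],[36,10],[40,15],[44,0]]
[[27,3],[36,10],[40,15],[44,0]]
[[13,1],[27,3],[36,10],[40,15],[44,0]]
[[13,1],[21,11],[27,3],[36,10],[40,15],[44,0]]
[[13,1],[21,11],[27,3],[36,10],[40,15],[44,0]]
[[13,1],[21,11],[27,3],[36,10],[40,15],[44,0]]
[[0,11],[3,0],[13,1],[21,11],[27,3],[36,10],[40,15],[44,0]]
[[0,15],[2,11],[3,0],[13,1],[21,11],[27,3],[36,10],[40,15],[44,0]]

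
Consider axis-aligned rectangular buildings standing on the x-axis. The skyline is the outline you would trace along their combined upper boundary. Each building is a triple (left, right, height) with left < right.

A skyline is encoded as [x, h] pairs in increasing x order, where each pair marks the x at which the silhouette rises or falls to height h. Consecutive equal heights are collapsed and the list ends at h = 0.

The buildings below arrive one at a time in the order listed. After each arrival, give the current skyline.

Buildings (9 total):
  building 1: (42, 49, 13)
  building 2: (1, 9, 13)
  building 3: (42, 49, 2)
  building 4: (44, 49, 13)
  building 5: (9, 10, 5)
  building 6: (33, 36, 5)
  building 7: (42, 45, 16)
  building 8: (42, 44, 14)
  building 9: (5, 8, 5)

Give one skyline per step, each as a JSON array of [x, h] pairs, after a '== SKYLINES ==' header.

== SKYLINES ==
[[42,13],[49,0]]
[[1,13],[9,0],[42,13],[49,0]]
[[1,13],[9,0],[42,13],[49,0]]
[[1,13],[9,0],[42,13],[49,0]]
[[1,13],[9,5],[10,0],[42,13],[49,0]]
[[1,13],[9,5],[10,0],[33,5],[36,0],[42,13],[49,0]]
[[1,13],[9,5],[10,0],[33,5],[36,0],[42,16],[45,13],[49,0]]
[[1,13],[9,5],[10,0],[33,5],[36,0],[42,16],[45,13],[49,0]]
[[1,13],[9,5],[10,0],[33,5],[36,0],[42,16],[45,13],[49,0]]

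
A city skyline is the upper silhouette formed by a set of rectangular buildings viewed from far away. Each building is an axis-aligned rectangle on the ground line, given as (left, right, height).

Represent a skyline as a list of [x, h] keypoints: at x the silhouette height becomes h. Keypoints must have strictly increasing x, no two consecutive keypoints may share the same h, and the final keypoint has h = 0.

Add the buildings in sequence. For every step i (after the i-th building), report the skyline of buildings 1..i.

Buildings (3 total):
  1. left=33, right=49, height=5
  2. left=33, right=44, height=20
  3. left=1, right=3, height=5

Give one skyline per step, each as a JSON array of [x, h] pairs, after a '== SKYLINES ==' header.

== SKYLINES ==
[[33,5],[49,0]]
[[33,20],[44,5],[49,0]]
[[1,5],[3,0],[33,20],[44,5],[49,0]]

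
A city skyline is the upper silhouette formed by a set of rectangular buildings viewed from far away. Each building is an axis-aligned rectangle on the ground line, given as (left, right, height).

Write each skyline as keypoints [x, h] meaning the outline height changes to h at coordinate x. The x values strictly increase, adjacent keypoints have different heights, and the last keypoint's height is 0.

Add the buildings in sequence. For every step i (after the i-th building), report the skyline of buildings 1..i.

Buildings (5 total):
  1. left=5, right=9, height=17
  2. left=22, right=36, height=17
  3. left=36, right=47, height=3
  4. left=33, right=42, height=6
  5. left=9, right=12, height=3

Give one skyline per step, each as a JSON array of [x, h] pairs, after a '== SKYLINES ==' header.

== SKYLINES ==
[[5,17],[9,0]]
[[5,17],[9,0],[22,17],[36,0]]
[[5,17],[9,0],[22,17],[36,3],[47,0]]
[[5,17],[9,0],[22,17],[36,6],[42,3],[47,0]]
[[5,17],[9,3],[12,0],[22,17],[36,6],[42,3],[47,0]]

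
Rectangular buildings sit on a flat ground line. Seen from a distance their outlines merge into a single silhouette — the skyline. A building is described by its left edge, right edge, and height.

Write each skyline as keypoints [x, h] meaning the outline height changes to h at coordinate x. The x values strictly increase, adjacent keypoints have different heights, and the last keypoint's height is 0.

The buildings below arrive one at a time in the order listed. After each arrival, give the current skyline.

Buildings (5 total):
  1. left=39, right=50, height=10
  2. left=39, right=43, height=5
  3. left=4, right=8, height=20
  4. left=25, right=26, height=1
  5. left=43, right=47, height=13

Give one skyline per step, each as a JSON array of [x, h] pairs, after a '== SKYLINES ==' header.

== SKYLINES ==
[[39,10],[50,0]]
[[39,10],[50,0]]
[[4,20],[8,0],[39,10],[50,0]]
[[4,20],[8,0],[25,1],[26,0],[39,10],[50,0]]
[[4,20],[8,0],[25,1],[26,0],[39,10],[43,13],[47,10],[50,0]]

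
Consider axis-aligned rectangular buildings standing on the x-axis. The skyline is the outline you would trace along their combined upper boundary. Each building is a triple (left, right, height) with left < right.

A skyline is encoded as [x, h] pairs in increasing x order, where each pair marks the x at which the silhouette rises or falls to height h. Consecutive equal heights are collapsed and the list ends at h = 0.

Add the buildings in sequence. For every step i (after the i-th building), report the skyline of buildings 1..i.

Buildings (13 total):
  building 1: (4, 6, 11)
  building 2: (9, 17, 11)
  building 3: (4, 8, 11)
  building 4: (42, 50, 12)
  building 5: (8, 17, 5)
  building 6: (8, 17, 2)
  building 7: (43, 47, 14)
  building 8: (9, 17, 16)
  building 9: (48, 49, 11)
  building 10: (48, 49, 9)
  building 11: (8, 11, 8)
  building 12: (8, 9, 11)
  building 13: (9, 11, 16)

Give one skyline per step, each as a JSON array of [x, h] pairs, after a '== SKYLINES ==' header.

== SKYLINES ==
[[4,11],[6,0]]
[[4,11],[6,0],[9,11],[17,0]]
[[4,11],[8,0],[9,11],[17,0]]
[[4,11],[8,0],[9,11],[17,0],[42,12],[50,0]]
[[4,11],[8,5],[9,11],[17,0],[42,12],[50,0]]
[[4,11],[8,5],[9,11],[17,0],[42,12],[50,0]]
[[4,11],[8,5],[9,11],[17,0],[42,12],[43,14],[47,12],[50,0]]
[[4,11],[8,5],[9,16],[17,0],[42,12],[43,14],[47,12],[50,0]]
[[4,11],[8,5],[9,16],[17,0],[42,12],[43,14],[47,12],[50,0]]
[[4,11],[8,5],[9,16],[17,0],[42,12],[43,14],[47,12],[50,0]]
[[4,11],[8,8],[9,16],[17,0],[42,12],[43,14],[47,12],[50,0]]
[[4,11],[9,16],[17,0],[42,12],[43,14],[47,12],[50,0]]
[[4,11],[9,16],[17,0],[42,12],[43,14],[47,12],[50,0]]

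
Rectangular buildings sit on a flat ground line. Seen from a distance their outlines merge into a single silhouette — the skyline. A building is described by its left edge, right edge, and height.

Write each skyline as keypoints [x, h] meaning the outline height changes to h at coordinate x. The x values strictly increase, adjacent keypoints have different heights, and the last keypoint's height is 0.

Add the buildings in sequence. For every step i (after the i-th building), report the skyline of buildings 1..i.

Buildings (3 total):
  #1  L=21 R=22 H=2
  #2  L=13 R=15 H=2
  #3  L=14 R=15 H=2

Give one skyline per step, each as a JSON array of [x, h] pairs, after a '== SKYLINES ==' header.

== SKYLINES ==
[[21,2],[22,0]]
[[13,2],[15,0],[21,2],[22,0]]
[[13,2],[15,0],[21,2],[22,0]]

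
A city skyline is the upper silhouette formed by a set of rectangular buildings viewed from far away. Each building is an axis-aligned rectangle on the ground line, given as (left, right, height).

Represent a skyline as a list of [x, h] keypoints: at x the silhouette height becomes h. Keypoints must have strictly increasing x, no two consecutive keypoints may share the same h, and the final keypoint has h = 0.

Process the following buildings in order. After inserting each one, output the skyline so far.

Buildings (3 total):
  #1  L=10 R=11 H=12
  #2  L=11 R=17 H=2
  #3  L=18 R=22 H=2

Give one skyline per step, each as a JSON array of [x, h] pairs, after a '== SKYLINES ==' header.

== SKYLINES ==
[[10,12],[11,0]]
[[10,12],[11,2],[17,0]]
[[10,12],[11,2],[17,0],[18,2],[22,0]]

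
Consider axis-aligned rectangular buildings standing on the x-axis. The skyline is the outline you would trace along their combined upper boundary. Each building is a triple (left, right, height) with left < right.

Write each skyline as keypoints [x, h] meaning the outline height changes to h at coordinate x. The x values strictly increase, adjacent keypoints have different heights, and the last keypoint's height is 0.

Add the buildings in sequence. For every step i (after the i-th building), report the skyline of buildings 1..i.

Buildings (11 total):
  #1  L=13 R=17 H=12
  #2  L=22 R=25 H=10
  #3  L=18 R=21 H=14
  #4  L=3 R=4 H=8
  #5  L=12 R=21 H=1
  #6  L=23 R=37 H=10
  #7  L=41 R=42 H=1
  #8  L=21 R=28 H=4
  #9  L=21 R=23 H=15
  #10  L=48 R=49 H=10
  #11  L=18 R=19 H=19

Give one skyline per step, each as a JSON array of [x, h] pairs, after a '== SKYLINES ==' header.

== SKYLINES ==
[[13,12],[17,0]]
[[13,12],[17,0],[22,10],[25,0]]
[[13,12],[17,0],[18,14],[21,0],[22,10],[25,0]]
[[3,8],[4,0],[13,12],[17,0],[18,14],[21,0],[22,10],[25,0]]
[[3,8],[4,0],[12,1],[13,12],[17,1],[18,14],[21,0],[22,10],[25,0]]
[[3,8],[4,0],[12,1],[13,12],[17,1],[18,14],[21,0],[22,10],[37,0]]
[[3,8],[4,0],[12,1],[13,12],[17,1],[18,14],[21,0],[22,10],[37,0],[41,1],[42,0]]
[[3,8],[4,0],[12,1],[13,12],[17,1],[18,14],[21,4],[22,10],[37,0],[41,1],[42,0]]
[[3,8],[4,0],[12,1],[13,12],[17,1],[18,14],[21,15],[23,10],[37,0],[41,1],[42,0]]
[[3,8],[4,0],[12,1],[13,12],[17,1],[18,14],[21,15],[23,10],[37,0],[41,1],[42,0],[48,10],[49,0]]
[[3,8],[4,0],[12,1],[13,12],[17,1],[18,19],[19,14],[21,15],[23,10],[37,0],[41,1],[42,0],[48,10],[49,0]]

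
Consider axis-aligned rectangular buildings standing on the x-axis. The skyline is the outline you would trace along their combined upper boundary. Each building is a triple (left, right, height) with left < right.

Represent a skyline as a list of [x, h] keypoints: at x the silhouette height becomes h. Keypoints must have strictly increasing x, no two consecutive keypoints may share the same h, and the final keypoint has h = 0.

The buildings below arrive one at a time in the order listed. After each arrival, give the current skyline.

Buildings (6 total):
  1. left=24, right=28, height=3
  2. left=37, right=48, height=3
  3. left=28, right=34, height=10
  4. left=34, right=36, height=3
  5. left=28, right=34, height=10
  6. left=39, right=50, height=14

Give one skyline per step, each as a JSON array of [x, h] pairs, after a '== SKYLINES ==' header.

== SKYLINES ==
[[24,3],[28,0]]
[[24,3],[28,0],[37,3],[48,0]]
[[24,3],[28,10],[34,0],[37,3],[48,0]]
[[24,3],[28,10],[34,3],[36,0],[37,3],[48,0]]
[[24,3],[28,10],[34,3],[36,0],[37,3],[48,0]]
[[24,3],[28,10],[34,3],[36,0],[37,3],[39,14],[50,0]]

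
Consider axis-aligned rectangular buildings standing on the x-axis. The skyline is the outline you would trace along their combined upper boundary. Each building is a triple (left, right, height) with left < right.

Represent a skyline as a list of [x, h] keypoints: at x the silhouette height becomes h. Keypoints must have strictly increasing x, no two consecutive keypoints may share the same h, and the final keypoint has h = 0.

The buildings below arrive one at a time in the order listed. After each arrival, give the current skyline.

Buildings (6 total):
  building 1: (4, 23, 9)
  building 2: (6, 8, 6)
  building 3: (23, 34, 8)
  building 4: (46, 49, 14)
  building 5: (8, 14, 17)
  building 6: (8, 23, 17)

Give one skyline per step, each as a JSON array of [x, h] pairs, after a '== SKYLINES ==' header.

== SKYLINES ==
[[4,9],[23,0]]
[[4,9],[23,0]]
[[4,9],[23,8],[34,0]]
[[4,9],[23,8],[34,0],[46,14],[49,0]]
[[4,9],[8,17],[14,9],[23,8],[34,0],[46,14],[49,0]]
[[4,9],[8,17],[23,8],[34,0],[46,14],[49,0]]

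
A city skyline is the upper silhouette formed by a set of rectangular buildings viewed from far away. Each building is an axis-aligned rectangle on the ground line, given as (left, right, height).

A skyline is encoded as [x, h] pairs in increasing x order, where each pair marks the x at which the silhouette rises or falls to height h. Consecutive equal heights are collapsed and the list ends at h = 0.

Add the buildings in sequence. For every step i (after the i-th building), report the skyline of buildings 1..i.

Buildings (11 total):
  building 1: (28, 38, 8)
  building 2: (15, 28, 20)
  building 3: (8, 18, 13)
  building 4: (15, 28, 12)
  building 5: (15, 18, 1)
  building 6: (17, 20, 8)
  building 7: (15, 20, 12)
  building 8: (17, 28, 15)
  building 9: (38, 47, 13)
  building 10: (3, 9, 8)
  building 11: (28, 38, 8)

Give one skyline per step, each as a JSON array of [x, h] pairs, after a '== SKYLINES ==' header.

== SKYLINES ==
[[28,8],[38,0]]
[[15,20],[28,8],[38,0]]
[[8,13],[15,20],[28,8],[38,0]]
[[8,13],[15,20],[28,8],[38,0]]
[[8,13],[15,20],[28,8],[38,0]]
[[8,13],[15,20],[28,8],[38,0]]
[[8,13],[15,20],[28,8],[38,0]]
[[8,13],[15,20],[28,8],[38,0]]
[[8,13],[15,20],[28,8],[38,13],[47,0]]
[[3,8],[8,13],[15,20],[28,8],[38,13],[47,0]]
[[3,8],[8,13],[15,20],[28,8],[38,13],[47,0]]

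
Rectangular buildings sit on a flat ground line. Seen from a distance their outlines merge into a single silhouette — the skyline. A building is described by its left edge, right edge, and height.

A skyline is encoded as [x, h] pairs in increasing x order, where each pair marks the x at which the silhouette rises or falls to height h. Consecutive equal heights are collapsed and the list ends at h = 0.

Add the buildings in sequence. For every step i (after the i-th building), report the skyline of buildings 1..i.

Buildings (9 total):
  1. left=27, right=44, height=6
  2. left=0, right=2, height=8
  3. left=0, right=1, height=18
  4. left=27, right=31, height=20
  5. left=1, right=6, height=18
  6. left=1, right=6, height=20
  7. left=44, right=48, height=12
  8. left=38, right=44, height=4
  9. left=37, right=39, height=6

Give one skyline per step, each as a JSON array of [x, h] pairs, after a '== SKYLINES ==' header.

== SKYLINES ==
[[27,6],[44,0]]
[[0,8],[2,0],[27,6],[44,0]]
[[0,18],[1,8],[2,0],[27,6],[44,0]]
[[0,18],[1,8],[2,0],[27,20],[31,6],[44,0]]
[[0,18],[6,0],[27,20],[31,6],[44,0]]
[[0,18],[1,20],[6,0],[27,20],[31,6],[44,0]]
[[0,18],[1,20],[6,0],[27,20],[31,6],[44,12],[48,0]]
[[0,18],[1,20],[6,0],[27,20],[31,6],[44,12],[48,0]]
[[0,18],[1,20],[6,0],[27,20],[31,6],[44,12],[48,0]]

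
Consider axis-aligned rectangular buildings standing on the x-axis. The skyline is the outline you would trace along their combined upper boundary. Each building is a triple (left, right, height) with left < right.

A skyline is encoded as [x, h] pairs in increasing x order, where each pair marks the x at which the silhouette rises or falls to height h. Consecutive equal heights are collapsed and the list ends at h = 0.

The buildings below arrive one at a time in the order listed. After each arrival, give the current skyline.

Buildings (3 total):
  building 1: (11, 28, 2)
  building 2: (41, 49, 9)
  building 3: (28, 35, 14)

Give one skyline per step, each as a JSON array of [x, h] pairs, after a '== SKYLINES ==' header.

== SKYLINES ==
[[11,2],[28,0]]
[[11,2],[28,0],[41,9],[49,0]]
[[11,2],[28,14],[35,0],[41,9],[49,0]]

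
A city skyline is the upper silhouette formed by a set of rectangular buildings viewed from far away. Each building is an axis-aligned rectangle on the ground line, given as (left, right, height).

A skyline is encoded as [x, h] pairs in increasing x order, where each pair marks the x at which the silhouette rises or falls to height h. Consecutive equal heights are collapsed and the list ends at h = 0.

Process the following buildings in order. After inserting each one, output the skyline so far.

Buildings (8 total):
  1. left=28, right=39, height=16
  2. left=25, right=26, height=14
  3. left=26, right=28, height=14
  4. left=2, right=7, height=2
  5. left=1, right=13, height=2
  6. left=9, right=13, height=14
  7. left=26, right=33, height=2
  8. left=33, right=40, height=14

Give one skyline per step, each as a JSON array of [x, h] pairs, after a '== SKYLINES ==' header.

== SKYLINES ==
[[28,16],[39,0]]
[[25,14],[26,0],[28,16],[39,0]]
[[25,14],[28,16],[39,0]]
[[2,2],[7,0],[25,14],[28,16],[39,0]]
[[1,2],[13,0],[25,14],[28,16],[39,0]]
[[1,2],[9,14],[13,0],[25,14],[28,16],[39,0]]
[[1,2],[9,14],[13,0],[25,14],[28,16],[39,0]]
[[1,2],[9,14],[13,0],[25,14],[28,16],[39,14],[40,0]]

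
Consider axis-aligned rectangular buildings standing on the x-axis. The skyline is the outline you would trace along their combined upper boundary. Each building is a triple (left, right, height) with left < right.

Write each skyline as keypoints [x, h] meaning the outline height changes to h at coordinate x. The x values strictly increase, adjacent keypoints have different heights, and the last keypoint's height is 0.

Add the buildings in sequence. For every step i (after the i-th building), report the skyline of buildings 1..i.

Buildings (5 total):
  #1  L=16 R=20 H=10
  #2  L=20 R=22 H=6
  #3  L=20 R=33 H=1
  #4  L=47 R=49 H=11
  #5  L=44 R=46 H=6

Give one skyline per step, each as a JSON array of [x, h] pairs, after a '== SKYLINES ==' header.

== SKYLINES ==
[[16,10],[20,0]]
[[16,10],[20,6],[22,0]]
[[16,10],[20,6],[22,1],[33,0]]
[[16,10],[20,6],[22,1],[33,0],[47,11],[49,0]]
[[16,10],[20,6],[22,1],[33,0],[44,6],[46,0],[47,11],[49,0]]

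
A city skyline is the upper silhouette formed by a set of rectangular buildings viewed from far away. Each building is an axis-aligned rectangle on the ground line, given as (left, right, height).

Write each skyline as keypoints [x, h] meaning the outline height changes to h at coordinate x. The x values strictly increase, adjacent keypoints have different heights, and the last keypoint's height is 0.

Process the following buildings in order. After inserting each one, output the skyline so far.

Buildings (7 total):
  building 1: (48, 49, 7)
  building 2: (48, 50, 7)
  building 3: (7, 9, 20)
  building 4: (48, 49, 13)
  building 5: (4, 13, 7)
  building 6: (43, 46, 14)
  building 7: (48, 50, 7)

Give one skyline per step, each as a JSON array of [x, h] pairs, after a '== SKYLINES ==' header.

== SKYLINES ==
[[48,7],[49,0]]
[[48,7],[50,0]]
[[7,20],[9,0],[48,7],[50,0]]
[[7,20],[9,0],[48,13],[49,7],[50,0]]
[[4,7],[7,20],[9,7],[13,0],[48,13],[49,7],[50,0]]
[[4,7],[7,20],[9,7],[13,0],[43,14],[46,0],[48,13],[49,7],[50,0]]
[[4,7],[7,20],[9,7],[13,0],[43,14],[46,0],[48,13],[49,7],[50,0]]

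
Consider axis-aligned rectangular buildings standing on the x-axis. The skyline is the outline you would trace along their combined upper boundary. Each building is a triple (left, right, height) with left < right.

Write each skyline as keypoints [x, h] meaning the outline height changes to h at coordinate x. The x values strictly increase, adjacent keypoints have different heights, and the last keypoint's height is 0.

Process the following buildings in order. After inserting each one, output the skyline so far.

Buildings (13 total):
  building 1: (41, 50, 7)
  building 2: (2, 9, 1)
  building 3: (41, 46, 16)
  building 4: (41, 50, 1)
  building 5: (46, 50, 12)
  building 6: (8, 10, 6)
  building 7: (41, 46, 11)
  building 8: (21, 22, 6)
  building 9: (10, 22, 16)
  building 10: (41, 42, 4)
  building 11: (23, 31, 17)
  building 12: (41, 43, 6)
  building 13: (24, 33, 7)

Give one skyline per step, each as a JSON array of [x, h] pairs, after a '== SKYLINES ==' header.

== SKYLINES ==
[[41,7],[50,0]]
[[2,1],[9,0],[41,7],[50,0]]
[[2,1],[9,0],[41,16],[46,7],[50,0]]
[[2,1],[9,0],[41,16],[46,7],[50,0]]
[[2,1],[9,0],[41,16],[46,12],[50,0]]
[[2,1],[8,6],[10,0],[41,16],[46,12],[50,0]]
[[2,1],[8,6],[10,0],[41,16],[46,12],[50,0]]
[[2,1],[8,6],[10,0],[21,6],[22,0],[41,16],[46,12],[50,0]]
[[2,1],[8,6],[10,16],[22,0],[41,16],[46,12],[50,0]]
[[2,1],[8,6],[10,16],[22,0],[41,16],[46,12],[50,0]]
[[2,1],[8,6],[10,16],[22,0],[23,17],[31,0],[41,16],[46,12],[50,0]]
[[2,1],[8,6],[10,16],[22,0],[23,17],[31,0],[41,16],[46,12],[50,0]]
[[2,1],[8,6],[10,16],[22,0],[23,17],[31,7],[33,0],[41,16],[46,12],[50,0]]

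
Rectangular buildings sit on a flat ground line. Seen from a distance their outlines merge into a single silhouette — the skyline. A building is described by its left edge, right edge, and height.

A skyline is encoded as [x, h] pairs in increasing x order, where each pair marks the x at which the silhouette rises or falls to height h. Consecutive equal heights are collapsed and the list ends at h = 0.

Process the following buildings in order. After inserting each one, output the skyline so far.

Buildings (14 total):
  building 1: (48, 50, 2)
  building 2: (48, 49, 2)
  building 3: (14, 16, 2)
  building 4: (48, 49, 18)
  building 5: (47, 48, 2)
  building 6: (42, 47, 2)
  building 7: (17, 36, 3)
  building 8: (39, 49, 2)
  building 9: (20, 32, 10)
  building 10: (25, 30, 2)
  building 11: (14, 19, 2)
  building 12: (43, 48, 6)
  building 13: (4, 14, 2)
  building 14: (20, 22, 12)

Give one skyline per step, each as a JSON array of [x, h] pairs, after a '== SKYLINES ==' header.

== SKYLINES ==
[[48,2],[50,0]]
[[48,2],[50,0]]
[[14,2],[16,0],[48,2],[50,0]]
[[14,2],[16,0],[48,18],[49,2],[50,0]]
[[14,2],[16,0],[47,2],[48,18],[49,2],[50,0]]
[[14,2],[16,0],[42,2],[48,18],[49,2],[50,0]]
[[14,2],[16,0],[17,3],[36,0],[42,2],[48,18],[49,2],[50,0]]
[[14,2],[16,0],[17,3],[36,0],[39,2],[48,18],[49,2],[50,0]]
[[14,2],[16,0],[17,3],[20,10],[32,3],[36,0],[39,2],[48,18],[49,2],[50,0]]
[[14,2],[16,0],[17,3],[20,10],[32,3],[36,0],[39,2],[48,18],[49,2],[50,0]]
[[14,2],[17,3],[20,10],[32,3],[36,0],[39,2],[48,18],[49,2],[50,0]]
[[14,2],[17,3],[20,10],[32,3],[36,0],[39,2],[43,6],[48,18],[49,2],[50,0]]
[[4,2],[17,3],[20,10],[32,3],[36,0],[39,2],[43,6],[48,18],[49,2],[50,0]]
[[4,2],[17,3],[20,12],[22,10],[32,3],[36,0],[39,2],[43,6],[48,18],[49,2],[50,0]]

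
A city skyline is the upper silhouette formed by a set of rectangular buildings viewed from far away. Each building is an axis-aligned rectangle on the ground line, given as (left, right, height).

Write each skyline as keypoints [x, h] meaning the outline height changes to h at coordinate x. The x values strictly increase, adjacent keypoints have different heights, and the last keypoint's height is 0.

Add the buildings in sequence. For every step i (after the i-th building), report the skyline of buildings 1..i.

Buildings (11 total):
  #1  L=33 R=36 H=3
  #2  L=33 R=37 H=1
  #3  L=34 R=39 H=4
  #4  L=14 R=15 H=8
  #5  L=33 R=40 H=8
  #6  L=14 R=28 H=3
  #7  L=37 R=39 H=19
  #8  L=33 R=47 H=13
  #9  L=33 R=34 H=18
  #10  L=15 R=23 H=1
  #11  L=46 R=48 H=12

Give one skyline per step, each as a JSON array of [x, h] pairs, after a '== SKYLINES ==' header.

== SKYLINES ==
[[33,3],[36,0]]
[[33,3],[36,1],[37,0]]
[[33,3],[34,4],[39,0]]
[[14,8],[15,0],[33,3],[34,4],[39,0]]
[[14,8],[15,0],[33,8],[40,0]]
[[14,8],[15,3],[28,0],[33,8],[40,0]]
[[14,8],[15,3],[28,0],[33,8],[37,19],[39,8],[40,0]]
[[14,8],[15,3],[28,0],[33,13],[37,19],[39,13],[47,0]]
[[14,8],[15,3],[28,0],[33,18],[34,13],[37,19],[39,13],[47,0]]
[[14,8],[15,3],[28,0],[33,18],[34,13],[37,19],[39,13],[47,0]]
[[14,8],[15,3],[28,0],[33,18],[34,13],[37,19],[39,13],[47,12],[48,0]]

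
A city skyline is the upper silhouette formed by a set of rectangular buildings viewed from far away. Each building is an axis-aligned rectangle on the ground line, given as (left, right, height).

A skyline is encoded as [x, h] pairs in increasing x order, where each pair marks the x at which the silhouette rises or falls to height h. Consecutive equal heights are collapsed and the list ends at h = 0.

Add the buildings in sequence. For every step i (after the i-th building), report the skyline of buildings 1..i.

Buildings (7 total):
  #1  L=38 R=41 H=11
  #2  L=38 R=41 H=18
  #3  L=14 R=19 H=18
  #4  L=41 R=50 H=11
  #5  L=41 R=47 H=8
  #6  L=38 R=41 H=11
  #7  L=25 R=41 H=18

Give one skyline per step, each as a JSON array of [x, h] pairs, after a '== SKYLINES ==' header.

== SKYLINES ==
[[38,11],[41,0]]
[[38,18],[41,0]]
[[14,18],[19,0],[38,18],[41,0]]
[[14,18],[19,0],[38,18],[41,11],[50,0]]
[[14,18],[19,0],[38,18],[41,11],[50,0]]
[[14,18],[19,0],[38,18],[41,11],[50,0]]
[[14,18],[19,0],[25,18],[41,11],[50,0]]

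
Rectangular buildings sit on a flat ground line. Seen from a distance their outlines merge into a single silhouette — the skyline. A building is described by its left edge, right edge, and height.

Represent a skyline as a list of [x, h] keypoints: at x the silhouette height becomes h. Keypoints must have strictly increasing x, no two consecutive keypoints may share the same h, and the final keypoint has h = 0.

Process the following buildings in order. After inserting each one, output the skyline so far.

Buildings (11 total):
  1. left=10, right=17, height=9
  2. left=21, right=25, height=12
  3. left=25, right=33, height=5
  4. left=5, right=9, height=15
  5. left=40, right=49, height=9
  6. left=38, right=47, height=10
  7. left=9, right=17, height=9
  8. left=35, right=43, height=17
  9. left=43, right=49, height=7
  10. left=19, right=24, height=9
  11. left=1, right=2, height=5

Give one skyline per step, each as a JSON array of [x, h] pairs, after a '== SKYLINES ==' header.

== SKYLINES ==
[[10,9],[17,0]]
[[10,9],[17,0],[21,12],[25,0]]
[[10,9],[17,0],[21,12],[25,5],[33,0]]
[[5,15],[9,0],[10,9],[17,0],[21,12],[25,5],[33,0]]
[[5,15],[9,0],[10,9],[17,0],[21,12],[25,5],[33,0],[40,9],[49,0]]
[[5,15],[9,0],[10,9],[17,0],[21,12],[25,5],[33,0],[38,10],[47,9],[49,0]]
[[5,15],[9,9],[17,0],[21,12],[25,5],[33,0],[38,10],[47,9],[49,0]]
[[5,15],[9,9],[17,0],[21,12],[25,5],[33,0],[35,17],[43,10],[47,9],[49,0]]
[[5,15],[9,9],[17,0],[21,12],[25,5],[33,0],[35,17],[43,10],[47,9],[49,0]]
[[5,15],[9,9],[17,0],[19,9],[21,12],[25,5],[33,0],[35,17],[43,10],[47,9],[49,0]]
[[1,5],[2,0],[5,15],[9,9],[17,0],[19,9],[21,12],[25,5],[33,0],[35,17],[43,10],[47,9],[49,0]]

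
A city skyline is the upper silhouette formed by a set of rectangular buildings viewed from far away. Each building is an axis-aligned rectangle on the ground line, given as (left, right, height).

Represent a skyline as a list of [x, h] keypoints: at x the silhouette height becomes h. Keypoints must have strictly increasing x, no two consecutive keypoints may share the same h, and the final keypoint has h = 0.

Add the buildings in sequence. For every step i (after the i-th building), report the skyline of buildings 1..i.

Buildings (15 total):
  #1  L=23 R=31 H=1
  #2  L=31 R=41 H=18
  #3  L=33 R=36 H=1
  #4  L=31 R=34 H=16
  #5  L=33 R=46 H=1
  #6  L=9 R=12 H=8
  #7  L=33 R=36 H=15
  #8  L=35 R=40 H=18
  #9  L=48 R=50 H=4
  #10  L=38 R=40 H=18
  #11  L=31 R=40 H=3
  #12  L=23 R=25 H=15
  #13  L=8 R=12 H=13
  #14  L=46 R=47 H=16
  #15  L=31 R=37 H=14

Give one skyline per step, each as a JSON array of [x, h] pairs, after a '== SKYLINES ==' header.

== SKYLINES ==
[[23,1],[31,0]]
[[23,1],[31,18],[41,0]]
[[23,1],[31,18],[41,0]]
[[23,1],[31,18],[41,0]]
[[23,1],[31,18],[41,1],[46,0]]
[[9,8],[12,0],[23,1],[31,18],[41,1],[46,0]]
[[9,8],[12,0],[23,1],[31,18],[41,1],[46,0]]
[[9,8],[12,0],[23,1],[31,18],[41,1],[46,0]]
[[9,8],[12,0],[23,1],[31,18],[41,1],[46,0],[48,4],[50,0]]
[[9,8],[12,0],[23,1],[31,18],[41,1],[46,0],[48,4],[50,0]]
[[9,8],[12,0],[23,1],[31,18],[41,1],[46,0],[48,4],[50,0]]
[[9,8],[12,0],[23,15],[25,1],[31,18],[41,1],[46,0],[48,4],[50,0]]
[[8,13],[12,0],[23,15],[25,1],[31,18],[41,1],[46,0],[48,4],[50,0]]
[[8,13],[12,0],[23,15],[25,1],[31,18],[41,1],[46,16],[47,0],[48,4],[50,0]]
[[8,13],[12,0],[23,15],[25,1],[31,18],[41,1],[46,16],[47,0],[48,4],[50,0]]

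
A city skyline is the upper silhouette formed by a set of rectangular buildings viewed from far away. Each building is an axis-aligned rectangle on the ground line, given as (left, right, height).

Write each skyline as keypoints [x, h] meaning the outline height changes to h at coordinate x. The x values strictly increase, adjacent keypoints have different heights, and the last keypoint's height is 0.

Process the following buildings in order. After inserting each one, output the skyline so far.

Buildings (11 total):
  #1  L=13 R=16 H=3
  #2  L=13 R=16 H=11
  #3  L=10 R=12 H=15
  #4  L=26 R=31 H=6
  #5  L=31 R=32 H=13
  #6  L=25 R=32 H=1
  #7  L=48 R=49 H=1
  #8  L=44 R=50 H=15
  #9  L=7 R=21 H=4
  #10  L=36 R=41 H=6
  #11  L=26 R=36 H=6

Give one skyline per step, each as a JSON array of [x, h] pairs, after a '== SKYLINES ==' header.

== SKYLINES ==
[[13,3],[16,0]]
[[13,11],[16,0]]
[[10,15],[12,0],[13,11],[16,0]]
[[10,15],[12,0],[13,11],[16,0],[26,6],[31,0]]
[[10,15],[12,0],[13,11],[16,0],[26,6],[31,13],[32,0]]
[[10,15],[12,0],[13,11],[16,0],[25,1],[26,6],[31,13],[32,0]]
[[10,15],[12,0],[13,11],[16,0],[25,1],[26,6],[31,13],[32,0],[48,1],[49,0]]
[[10,15],[12,0],[13,11],[16,0],[25,1],[26,6],[31,13],[32,0],[44,15],[50,0]]
[[7,4],[10,15],[12,4],[13,11],[16,4],[21,0],[25,1],[26,6],[31,13],[32,0],[44,15],[50,0]]
[[7,4],[10,15],[12,4],[13,11],[16,4],[21,0],[25,1],[26,6],[31,13],[32,0],[36,6],[41,0],[44,15],[50,0]]
[[7,4],[10,15],[12,4],[13,11],[16,4],[21,0],[25,1],[26,6],[31,13],[32,6],[41,0],[44,15],[50,0]]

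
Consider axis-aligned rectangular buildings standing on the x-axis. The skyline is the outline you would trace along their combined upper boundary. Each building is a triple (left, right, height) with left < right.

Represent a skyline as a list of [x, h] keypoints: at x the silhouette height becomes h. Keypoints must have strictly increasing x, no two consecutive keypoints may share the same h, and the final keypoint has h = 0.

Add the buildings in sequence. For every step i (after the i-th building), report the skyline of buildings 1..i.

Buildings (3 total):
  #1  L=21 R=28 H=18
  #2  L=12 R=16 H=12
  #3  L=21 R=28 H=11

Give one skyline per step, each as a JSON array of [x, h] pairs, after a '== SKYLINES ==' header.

== SKYLINES ==
[[21,18],[28,0]]
[[12,12],[16,0],[21,18],[28,0]]
[[12,12],[16,0],[21,18],[28,0]]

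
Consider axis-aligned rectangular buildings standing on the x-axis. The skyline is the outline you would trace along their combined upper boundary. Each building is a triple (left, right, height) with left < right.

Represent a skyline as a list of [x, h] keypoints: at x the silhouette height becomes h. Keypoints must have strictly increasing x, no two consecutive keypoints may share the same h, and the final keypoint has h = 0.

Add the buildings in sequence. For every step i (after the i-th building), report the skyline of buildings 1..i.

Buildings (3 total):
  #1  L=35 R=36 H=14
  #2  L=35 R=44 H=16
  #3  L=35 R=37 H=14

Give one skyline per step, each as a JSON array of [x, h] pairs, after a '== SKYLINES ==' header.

== SKYLINES ==
[[35,14],[36,0]]
[[35,16],[44,0]]
[[35,16],[44,0]]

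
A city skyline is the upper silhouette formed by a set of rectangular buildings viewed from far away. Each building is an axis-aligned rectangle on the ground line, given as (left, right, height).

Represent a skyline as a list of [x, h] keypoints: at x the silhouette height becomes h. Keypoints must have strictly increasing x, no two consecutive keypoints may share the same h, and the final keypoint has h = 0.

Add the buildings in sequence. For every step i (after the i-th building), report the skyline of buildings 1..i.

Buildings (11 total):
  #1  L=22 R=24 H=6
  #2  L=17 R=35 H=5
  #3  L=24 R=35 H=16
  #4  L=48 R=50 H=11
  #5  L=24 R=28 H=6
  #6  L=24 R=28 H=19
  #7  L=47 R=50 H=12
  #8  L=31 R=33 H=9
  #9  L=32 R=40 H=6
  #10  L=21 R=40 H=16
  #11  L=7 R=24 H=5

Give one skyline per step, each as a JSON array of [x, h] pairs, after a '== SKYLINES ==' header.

== SKYLINES ==
[[22,6],[24,0]]
[[17,5],[22,6],[24,5],[35,0]]
[[17,5],[22,6],[24,16],[35,0]]
[[17,5],[22,6],[24,16],[35,0],[48,11],[50,0]]
[[17,5],[22,6],[24,16],[35,0],[48,11],[50,0]]
[[17,5],[22,6],[24,19],[28,16],[35,0],[48,11],[50,0]]
[[17,5],[22,6],[24,19],[28,16],[35,0],[47,12],[50,0]]
[[17,5],[22,6],[24,19],[28,16],[35,0],[47,12],[50,0]]
[[17,5],[22,6],[24,19],[28,16],[35,6],[40,0],[47,12],[50,0]]
[[17,5],[21,16],[24,19],[28,16],[40,0],[47,12],[50,0]]
[[7,5],[21,16],[24,19],[28,16],[40,0],[47,12],[50,0]]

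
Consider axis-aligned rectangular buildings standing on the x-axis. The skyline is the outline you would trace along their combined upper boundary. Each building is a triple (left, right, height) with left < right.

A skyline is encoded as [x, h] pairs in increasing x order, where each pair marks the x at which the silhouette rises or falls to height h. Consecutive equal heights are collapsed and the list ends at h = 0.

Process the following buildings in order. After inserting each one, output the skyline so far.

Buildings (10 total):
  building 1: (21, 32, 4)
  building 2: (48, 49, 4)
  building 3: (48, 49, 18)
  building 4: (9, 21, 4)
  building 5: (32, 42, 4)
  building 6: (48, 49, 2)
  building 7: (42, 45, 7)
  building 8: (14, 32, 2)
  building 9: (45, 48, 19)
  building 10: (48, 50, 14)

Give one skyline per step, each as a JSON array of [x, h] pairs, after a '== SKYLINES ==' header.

== SKYLINES ==
[[21,4],[32,0]]
[[21,4],[32,0],[48,4],[49,0]]
[[21,4],[32,0],[48,18],[49,0]]
[[9,4],[32,0],[48,18],[49,0]]
[[9,4],[42,0],[48,18],[49,0]]
[[9,4],[42,0],[48,18],[49,0]]
[[9,4],[42,7],[45,0],[48,18],[49,0]]
[[9,4],[42,7],[45,0],[48,18],[49,0]]
[[9,4],[42,7],[45,19],[48,18],[49,0]]
[[9,4],[42,7],[45,19],[48,18],[49,14],[50,0]]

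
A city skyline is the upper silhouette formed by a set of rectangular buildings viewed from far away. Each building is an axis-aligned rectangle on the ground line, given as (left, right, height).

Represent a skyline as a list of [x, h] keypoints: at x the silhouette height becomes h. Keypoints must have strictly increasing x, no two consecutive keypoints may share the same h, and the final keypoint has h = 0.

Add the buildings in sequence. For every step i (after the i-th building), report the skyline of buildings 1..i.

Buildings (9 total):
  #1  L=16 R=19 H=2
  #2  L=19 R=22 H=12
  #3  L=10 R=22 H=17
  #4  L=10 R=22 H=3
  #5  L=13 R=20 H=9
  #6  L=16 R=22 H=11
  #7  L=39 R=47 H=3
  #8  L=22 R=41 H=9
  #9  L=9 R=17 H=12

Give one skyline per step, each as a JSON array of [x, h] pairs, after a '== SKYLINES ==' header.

== SKYLINES ==
[[16,2],[19,0]]
[[16,2],[19,12],[22,0]]
[[10,17],[22,0]]
[[10,17],[22,0]]
[[10,17],[22,0]]
[[10,17],[22,0]]
[[10,17],[22,0],[39,3],[47,0]]
[[10,17],[22,9],[41,3],[47,0]]
[[9,12],[10,17],[22,9],[41,3],[47,0]]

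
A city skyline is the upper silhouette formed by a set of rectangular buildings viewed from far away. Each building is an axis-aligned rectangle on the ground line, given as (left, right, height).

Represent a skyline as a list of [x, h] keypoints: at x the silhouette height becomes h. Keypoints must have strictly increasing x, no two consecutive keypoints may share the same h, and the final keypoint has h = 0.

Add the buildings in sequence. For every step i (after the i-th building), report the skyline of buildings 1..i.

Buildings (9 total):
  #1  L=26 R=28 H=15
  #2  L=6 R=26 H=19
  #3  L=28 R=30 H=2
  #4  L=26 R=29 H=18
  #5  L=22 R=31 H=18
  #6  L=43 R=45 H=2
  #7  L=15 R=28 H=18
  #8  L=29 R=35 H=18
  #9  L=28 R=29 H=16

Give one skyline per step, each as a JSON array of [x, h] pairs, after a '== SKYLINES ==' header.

== SKYLINES ==
[[26,15],[28,0]]
[[6,19],[26,15],[28,0]]
[[6,19],[26,15],[28,2],[30,0]]
[[6,19],[26,18],[29,2],[30,0]]
[[6,19],[26,18],[31,0]]
[[6,19],[26,18],[31,0],[43,2],[45,0]]
[[6,19],[26,18],[31,0],[43,2],[45,0]]
[[6,19],[26,18],[35,0],[43,2],[45,0]]
[[6,19],[26,18],[35,0],[43,2],[45,0]]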